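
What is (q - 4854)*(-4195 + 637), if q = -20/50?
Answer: 86359776/5 ≈ 1.7272e+7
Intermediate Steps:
q = -⅖ (q = (1/50)*(-20) = -⅖ ≈ -0.40000)
(q - 4854)*(-4195 + 637) = (-⅖ - 4854)*(-4195 + 637) = -24272/5*(-3558) = 86359776/5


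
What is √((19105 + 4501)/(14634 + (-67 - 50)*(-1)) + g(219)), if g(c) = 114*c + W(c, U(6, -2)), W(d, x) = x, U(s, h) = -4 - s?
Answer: √4986753158/447 ≈ 157.98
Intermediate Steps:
g(c) = -10 + 114*c (g(c) = 114*c + (-4 - 1*6) = 114*c + (-4 - 6) = 114*c - 10 = -10 + 114*c)
√((19105 + 4501)/(14634 + (-67 - 50)*(-1)) + g(219)) = √((19105 + 4501)/(14634 + (-67 - 50)*(-1)) + (-10 + 114*219)) = √(23606/(14634 - 117*(-1)) + (-10 + 24966)) = √(23606/(14634 + 117) + 24956) = √(23606/14751 + 24956) = √(23606*(1/14751) + 24956) = √(2146/1341 + 24956) = √(33468142/1341) = √4986753158/447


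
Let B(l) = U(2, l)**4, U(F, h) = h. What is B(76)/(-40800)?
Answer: -1042568/1275 ≈ -817.70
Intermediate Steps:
B(l) = l**4
B(76)/(-40800) = 76**4/(-40800) = 33362176*(-1/40800) = -1042568/1275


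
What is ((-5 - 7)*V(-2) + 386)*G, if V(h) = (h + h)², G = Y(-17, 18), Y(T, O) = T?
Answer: -3298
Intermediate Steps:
G = -17
V(h) = 4*h² (V(h) = (2*h)² = 4*h²)
((-5 - 7)*V(-2) + 386)*G = ((-5 - 7)*(4*(-2)²) + 386)*(-17) = (-48*4 + 386)*(-17) = (-12*16 + 386)*(-17) = (-192 + 386)*(-17) = 194*(-17) = -3298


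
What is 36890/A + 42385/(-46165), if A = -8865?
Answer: -11878685/2338587 ≈ -5.0794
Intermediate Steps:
36890/A + 42385/(-46165) = 36890/(-8865) + 42385/(-46165) = 36890*(-1/8865) + 42385*(-1/46165) = -7378/1773 - 1211/1319 = -11878685/2338587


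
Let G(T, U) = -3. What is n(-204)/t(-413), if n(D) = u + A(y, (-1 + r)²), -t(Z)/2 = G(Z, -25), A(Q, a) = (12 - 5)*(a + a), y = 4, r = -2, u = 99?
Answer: 75/2 ≈ 37.500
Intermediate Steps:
A(Q, a) = 14*a (A(Q, a) = 7*(2*a) = 14*a)
t(Z) = 6 (t(Z) = -2*(-3) = 6)
n(D) = 225 (n(D) = 99 + 14*(-1 - 2)² = 99 + 14*(-3)² = 99 + 14*9 = 99 + 126 = 225)
n(-204)/t(-413) = 225/6 = 225*(⅙) = 75/2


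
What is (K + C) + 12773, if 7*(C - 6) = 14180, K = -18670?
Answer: -27057/7 ≈ -3865.3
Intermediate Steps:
C = 14222/7 (C = 6 + (1/7)*14180 = 6 + 14180/7 = 14222/7 ≈ 2031.7)
(K + C) + 12773 = (-18670 + 14222/7) + 12773 = -116468/7 + 12773 = -27057/7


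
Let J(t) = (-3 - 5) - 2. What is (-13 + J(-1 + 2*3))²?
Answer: 529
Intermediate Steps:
J(t) = -10 (J(t) = -8 - 2 = -10)
(-13 + J(-1 + 2*3))² = (-13 - 10)² = (-23)² = 529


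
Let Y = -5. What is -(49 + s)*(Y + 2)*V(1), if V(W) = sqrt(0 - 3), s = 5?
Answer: 162*I*sqrt(3) ≈ 280.59*I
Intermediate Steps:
V(W) = I*sqrt(3) (V(W) = sqrt(-3) = I*sqrt(3))
-(49 + s)*(Y + 2)*V(1) = -(49 + 5)*(-5 + 2)*(I*sqrt(3)) = -54*(-3*I*sqrt(3)) = -(-162)*I*sqrt(3) = 162*I*sqrt(3)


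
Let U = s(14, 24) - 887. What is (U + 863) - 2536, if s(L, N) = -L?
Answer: -2574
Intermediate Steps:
U = -901 (U = -1*14 - 887 = -14 - 887 = -901)
(U + 863) - 2536 = (-901 + 863) - 2536 = -38 - 2536 = -2574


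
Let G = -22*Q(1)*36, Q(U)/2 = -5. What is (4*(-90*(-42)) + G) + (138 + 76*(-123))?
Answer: 13830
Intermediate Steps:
Q(U) = -10 (Q(U) = 2*(-5) = -10)
G = 7920 (G = -22*(-10)*36 = 220*36 = 7920)
(4*(-90*(-42)) + G) + (138 + 76*(-123)) = (4*(-90*(-42)) + 7920) + (138 + 76*(-123)) = (4*3780 + 7920) + (138 - 9348) = (15120 + 7920) - 9210 = 23040 - 9210 = 13830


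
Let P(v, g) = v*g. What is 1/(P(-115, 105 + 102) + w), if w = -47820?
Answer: -1/71625 ≈ -1.3962e-5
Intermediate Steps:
P(v, g) = g*v
1/(P(-115, 105 + 102) + w) = 1/((105 + 102)*(-115) - 47820) = 1/(207*(-115) - 47820) = 1/(-23805 - 47820) = 1/(-71625) = -1/71625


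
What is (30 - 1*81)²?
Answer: 2601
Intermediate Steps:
(30 - 1*81)² = (30 - 81)² = (-51)² = 2601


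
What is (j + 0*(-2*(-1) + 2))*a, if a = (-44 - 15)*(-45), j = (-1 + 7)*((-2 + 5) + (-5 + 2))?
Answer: 0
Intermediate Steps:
j = 0 (j = 6*(3 - 3) = 6*0 = 0)
a = 2655 (a = -59*(-45) = 2655)
(j + 0*(-2*(-1) + 2))*a = (0 + 0*(-2*(-1) + 2))*2655 = (0 + 0*(2 + 2))*2655 = (0 + 0*4)*2655 = (0 + 0)*2655 = 0*2655 = 0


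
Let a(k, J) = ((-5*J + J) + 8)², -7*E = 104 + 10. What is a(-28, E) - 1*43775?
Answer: -1882831/49 ≈ -38425.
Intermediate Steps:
E = -114/7 (E = -(104 + 10)/7 = -⅐*114 = -114/7 ≈ -16.286)
a(k, J) = (8 - 4*J)² (a(k, J) = (-4*J + 8)² = (8 - 4*J)²)
a(-28, E) - 1*43775 = 16*(-2 - 114/7)² - 1*43775 = 16*(-128/7)² - 43775 = 16*(16384/49) - 43775 = 262144/49 - 43775 = -1882831/49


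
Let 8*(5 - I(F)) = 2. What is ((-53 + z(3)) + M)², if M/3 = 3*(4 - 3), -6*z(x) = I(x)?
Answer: 1155625/576 ≈ 2006.3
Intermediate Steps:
I(F) = 19/4 (I(F) = 5 - ⅛*2 = 5 - ¼ = 19/4)
z(x) = -19/24 (z(x) = -⅙*19/4 = -19/24)
M = 9 (M = 3*(3*(4 - 3)) = 3*(3*1) = 3*3 = 9)
((-53 + z(3)) + M)² = ((-53 - 19/24) + 9)² = (-1291/24 + 9)² = (-1075/24)² = 1155625/576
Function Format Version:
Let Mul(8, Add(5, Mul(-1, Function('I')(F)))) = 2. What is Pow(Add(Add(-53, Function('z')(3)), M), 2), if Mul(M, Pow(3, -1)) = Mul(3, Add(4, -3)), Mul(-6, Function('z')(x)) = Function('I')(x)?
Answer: Rational(1155625, 576) ≈ 2006.3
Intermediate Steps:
Function('I')(F) = Rational(19, 4) (Function('I')(F) = Add(5, Mul(Rational(-1, 8), 2)) = Add(5, Rational(-1, 4)) = Rational(19, 4))
Function('z')(x) = Rational(-19, 24) (Function('z')(x) = Mul(Rational(-1, 6), Rational(19, 4)) = Rational(-19, 24))
M = 9 (M = Mul(3, Mul(3, Add(4, -3))) = Mul(3, Mul(3, 1)) = Mul(3, 3) = 9)
Pow(Add(Add(-53, Function('z')(3)), M), 2) = Pow(Add(Add(-53, Rational(-19, 24)), 9), 2) = Pow(Add(Rational(-1291, 24), 9), 2) = Pow(Rational(-1075, 24), 2) = Rational(1155625, 576)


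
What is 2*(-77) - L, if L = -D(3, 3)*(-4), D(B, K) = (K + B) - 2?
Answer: -170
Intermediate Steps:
D(B, K) = -2 + B + K (D(B, K) = (B + K) - 2 = -2 + B + K)
L = 16 (L = -(-2 + 3 + 3)*(-4) = -1*4*(-4) = -4*(-4) = 16)
2*(-77) - L = 2*(-77) - 1*16 = -154 - 16 = -170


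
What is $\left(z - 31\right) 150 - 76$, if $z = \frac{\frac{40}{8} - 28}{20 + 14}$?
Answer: $- \frac{82067}{17} \approx -4827.5$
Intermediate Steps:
$z = - \frac{23}{34}$ ($z = \frac{40 \cdot \frac{1}{8} - 28}{34} = \left(5 - 28\right) \frac{1}{34} = \left(-23\right) \frac{1}{34} = - \frac{23}{34} \approx -0.67647$)
$\left(z - 31\right) 150 - 76 = \left(- \frac{23}{34} - 31\right) 150 - 76 = \left(- \frac{1077}{34}\right) 150 - 76 = - \frac{80775}{17} - 76 = - \frac{82067}{17}$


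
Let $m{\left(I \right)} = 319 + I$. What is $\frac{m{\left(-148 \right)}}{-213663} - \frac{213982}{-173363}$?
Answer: $\frac{15230130331}{12347086223} \approx 1.2335$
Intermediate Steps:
$\frac{m{\left(-148 \right)}}{-213663} - \frac{213982}{-173363} = \frac{319 - 148}{-213663} - \frac{213982}{-173363} = 171 \left(- \frac{1}{213663}\right) - - \frac{213982}{173363} = - \frac{57}{71221} + \frac{213982}{173363} = \frac{15230130331}{12347086223}$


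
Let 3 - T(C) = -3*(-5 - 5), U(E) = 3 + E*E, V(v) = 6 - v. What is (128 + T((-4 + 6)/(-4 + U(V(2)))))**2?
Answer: 10201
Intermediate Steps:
U(E) = 3 + E**2
T(C) = -27 (T(C) = 3 - (-3)*(-5 - 5) = 3 - (-3)*(-10) = 3 - 1*30 = 3 - 30 = -27)
(128 + T((-4 + 6)/(-4 + U(V(2)))))**2 = (128 - 27)**2 = 101**2 = 10201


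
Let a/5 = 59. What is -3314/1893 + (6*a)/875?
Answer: 90172/331275 ≈ 0.27220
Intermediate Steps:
a = 295 (a = 5*59 = 295)
-3314/1893 + (6*a)/875 = -3314/1893 + (6*295)/875 = -3314*1/1893 + 1770*(1/875) = -3314/1893 + 354/175 = 90172/331275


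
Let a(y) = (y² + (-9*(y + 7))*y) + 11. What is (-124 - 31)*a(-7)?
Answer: -9300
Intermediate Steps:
a(y) = 11 + y² + y*(-63 - 9*y) (a(y) = (y² + (-9*(7 + y))*y) + 11 = (y² + (-63 - 9*y)*y) + 11 = (y² + y*(-63 - 9*y)) + 11 = 11 + y² + y*(-63 - 9*y))
(-124 - 31)*a(-7) = (-124 - 31)*(11 - 63*(-7) - 8*(-7)²) = -155*(11 + 441 - 8*49) = -155*(11 + 441 - 392) = -155*60 = -9300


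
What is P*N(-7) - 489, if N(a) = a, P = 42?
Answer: -783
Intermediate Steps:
P*N(-7) - 489 = 42*(-7) - 489 = -294 - 489 = -783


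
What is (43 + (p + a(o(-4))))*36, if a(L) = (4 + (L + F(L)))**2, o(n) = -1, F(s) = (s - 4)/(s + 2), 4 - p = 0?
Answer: 1836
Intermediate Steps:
p = 4 (p = 4 - 1*0 = 4 + 0 = 4)
F(s) = (-4 + s)/(2 + s)
a(L) = (4 + L + (-4 + L)/(2 + L))**2 (a(L) = (4 + (L + (-4 + L)/(2 + L)))**2 = (4 + L + (-4 + L)/(2 + L))**2)
(43 + (p + a(o(-4))))*36 = (43 + (4 + (4 + (-1)**2 + 7*(-1))**2/(2 - 1)**2))*36 = (43 + (4 + (4 + 1 - 7)**2/1**2))*36 = (43 + (4 + 1*(-2)**2))*36 = (43 + (4 + 1*4))*36 = (43 + (4 + 4))*36 = (43 + 8)*36 = 51*36 = 1836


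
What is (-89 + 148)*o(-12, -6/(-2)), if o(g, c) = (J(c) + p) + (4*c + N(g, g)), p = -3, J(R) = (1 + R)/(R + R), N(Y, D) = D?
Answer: -413/3 ≈ -137.67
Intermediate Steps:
J(R) = (1 + R)/(2*R) (J(R) = (1 + R)/((2*R)) = (1 + R)*(1/(2*R)) = (1 + R)/(2*R))
o(g, c) = -3 + g + 4*c + (1 + c)/(2*c) (o(g, c) = ((1 + c)/(2*c) - 3) + (4*c + g) = (-3 + (1 + c)/(2*c)) + (g + 4*c) = -3 + g + 4*c + (1 + c)/(2*c))
(-89 + 148)*o(-12, -6/(-2)) = (-89 + 148)*(-5/2 - 12 + 1/(2*((-6/(-2)))) + 4*(-6/(-2))) = 59*(-5/2 - 12 + 1/(2*((-6*(-½)))) + 4*(-6*(-½))) = 59*(-5/2 - 12 + (½)/3 + 4*3) = 59*(-5/2 - 12 + (½)*(⅓) + 12) = 59*(-5/2 - 12 + ⅙ + 12) = 59*(-7/3) = -413/3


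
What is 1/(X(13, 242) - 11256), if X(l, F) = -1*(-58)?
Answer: -1/11198 ≈ -8.9302e-5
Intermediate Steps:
X(l, F) = 58
1/(X(13, 242) - 11256) = 1/(58 - 11256) = 1/(-11198) = -1/11198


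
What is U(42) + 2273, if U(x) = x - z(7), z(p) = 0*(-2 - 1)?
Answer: 2315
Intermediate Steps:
z(p) = 0 (z(p) = 0*(-3) = 0)
U(x) = x (U(x) = x - 1*0 = x + 0 = x)
U(42) + 2273 = 42 + 2273 = 2315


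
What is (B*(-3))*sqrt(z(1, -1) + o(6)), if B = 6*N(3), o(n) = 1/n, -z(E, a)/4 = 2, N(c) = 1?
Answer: -3*I*sqrt(282) ≈ -50.379*I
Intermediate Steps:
z(E, a) = -8 (z(E, a) = -4*2 = -8)
o(n) = 1/n
B = 6 (B = 6*1 = 6)
(B*(-3))*sqrt(z(1, -1) + o(6)) = (6*(-3))*sqrt(-8 + 1/6) = -18*sqrt(-8 + 1/6) = -3*I*sqrt(282)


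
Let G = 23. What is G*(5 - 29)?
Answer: -552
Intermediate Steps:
G*(5 - 29) = 23*(5 - 29) = 23*(-24) = -552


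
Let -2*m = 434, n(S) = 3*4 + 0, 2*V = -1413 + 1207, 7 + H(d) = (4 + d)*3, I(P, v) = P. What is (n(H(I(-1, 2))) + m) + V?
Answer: -308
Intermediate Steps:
H(d) = 5 + 3*d (H(d) = -7 + (4 + d)*3 = -7 + (12 + 3*d) = 5 + 3*d)
V = -103 (V = (-1413 + 1207)/2 = (1/2)*(-206) = -103)
n(S) = 12 (n(S) = 12 + 0 = 12)
m = -217 (m = -1/2*434 = -217)
(n(H(I(-1, 2))) + m) + V = (12 - 217) - 103 = -205 - 103 = -308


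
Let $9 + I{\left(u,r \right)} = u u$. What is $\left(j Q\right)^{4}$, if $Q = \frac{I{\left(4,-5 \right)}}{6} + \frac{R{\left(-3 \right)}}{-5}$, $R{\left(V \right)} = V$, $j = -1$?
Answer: $\frac{7890481}{810000} \approx 9.7413$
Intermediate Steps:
$I{\left(u,r \right)} = -9 + u^{2}$ ($I{\left(u,r \right)} = -9 + u u = -9 + u^{2}$)
$Q = \frac{53}{30}$ ($Q = \frac{-9 + 4^{2}}{6} - \frac{3}{-5} = \left(-9 + 16\right) \frac{1}{6} - - \frac{3}{5} = 7 \cdot \frac{1}{6} + \frac{3}{5} = \frac{7}{6} + \frac{3}{5} = \frac{53}{30} \approx 1.7667$)
$\left(j Q\right)^{4} = \left(\left(-1\right) \frac{53}{30}\right)^{4} = \left(- \frac{53}{30}\right)^{4} = \frac{7890481}{810000}$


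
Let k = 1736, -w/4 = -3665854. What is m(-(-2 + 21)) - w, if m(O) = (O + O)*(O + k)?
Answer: -14728662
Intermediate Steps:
w = 14663416 (w = -4*(-3665854) = 14663416)
m(O) = 2*O*(1736 + O) (m(O) = (O + O)*(O + 1736) = (2*O)*(1736 + O) = 2*O*(1736 + O))
m(-(-2 + 21)) - w = 2*(-(-2 + 21))*(1736 - (-2 + 21)) - 1*14663416 = 2*(-1*19)*(1736 - 1*19) - 14663416 = 2*(-19)*(1736 - 19) - 14663416 = 2*(-19)*1717 - 14663416 = -65246 - 14663416 = -14728662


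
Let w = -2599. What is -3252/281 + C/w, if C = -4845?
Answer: -7090503/730319 ≈ -9.7088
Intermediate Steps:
-3252/281 + C/w = -3252/281 - 4845/(-2599) = -3252*1/281 - 4845*(-1/2599) = -3252/281 + 4845/2599 = -7090503/730319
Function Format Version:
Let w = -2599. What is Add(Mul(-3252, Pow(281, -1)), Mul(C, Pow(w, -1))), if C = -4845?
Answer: Rational(-7090503, 730319) ≈ -9.7088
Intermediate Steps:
Add(Mul(-3252, Pow(281, -1)), Mul(C, Pow(w, -1))) = Add(Mul(-3252, Pow(281, -1)), Mul(-4845, Pow(-2599, -1))) = Add(Mul(-3252, Rational(1, 281)), Mul(-4845, Rational(-1, 2599))) = Add(Rational(-3252, 281), Rational(4845, 2599)) = Rational(-7090503, 730319)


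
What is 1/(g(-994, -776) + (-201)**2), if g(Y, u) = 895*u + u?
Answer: -1/654895 ≈ -1.5270e-6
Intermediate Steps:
g(Y, u) = 896*u
1/(g(-994, -776) + (-201)**2) = 1/(896*(-776) + (-201)**2) = 1/(-695296 + 40401) = 1/(-654895) = -1/654895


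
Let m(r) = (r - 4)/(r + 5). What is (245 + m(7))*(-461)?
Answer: -452241/4 ≈ -1.1306e+5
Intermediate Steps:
m(r) = (-4 + r)/(5 + r)
(245 + m(7))*(-461) = (245 + (-4 + 7)/(5 + 7))*(-461) = (245 + 3/12)*(-461) = (245 + (1/12)*3)*(-461) = (245 + ¼)*(-461) = (981/4)*(-461) = -452241/4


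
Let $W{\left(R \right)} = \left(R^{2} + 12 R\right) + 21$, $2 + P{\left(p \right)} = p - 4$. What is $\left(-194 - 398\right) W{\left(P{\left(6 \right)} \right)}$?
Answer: $-12432$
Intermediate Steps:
$P{\left(p \right)} = -6 + p$ ($P{\left(p \right)} = -2 + \left(p - 4\right) = -2 + \left(-4 + p\right) = -6 + p$)
$W{\left(R \right)} = 21 + R^{2} + 12 R$
$\left(-194 - 398\right) W{\left(P{\left(6 \right)} \right)} = \left(-194 - 398\right) \left(21 + \left(-6 + 6\right)^{2} + 12 \left(-6 + 6\right)\right) = - 592 \left(21 + 0^{2} + 12 \cdot 0\right) = - 592 \left(21 + 0 + 0\right) = \left(-592\right) 21 = -12432$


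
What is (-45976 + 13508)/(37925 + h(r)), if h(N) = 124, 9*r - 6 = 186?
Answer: -32468/38049 ≈ -0.85332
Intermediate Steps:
r = 64/3 (r = ⅔ + (⅑)*186 = ⅔ + 62/3 = 64/3 ≈ 21.333)
(-45976 + 13508)/(37925 + h(r)) = (-45976 + 13508)/(37925 + 124) = -32468/38049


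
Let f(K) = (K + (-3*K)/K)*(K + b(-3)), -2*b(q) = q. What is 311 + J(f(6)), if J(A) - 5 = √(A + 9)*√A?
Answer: 316 + 9*√35/2 ≈ 342.62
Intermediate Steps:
b(q) = -q/2
f(K) = (-3 + K)*(3/2 + K) (f(K) = (K + (-3*K)/K)*(K - ½*(-3)) = (K - 3)*(K + 3/2) = (-3 + K)*(3/2 + K))
J(A) = 5 + √A*√(9 + A) (J(A) = 5 + √(A + 9)*√A = 5 + √(9 + A)*√A = 5 + √A*√(9 + A))
311 + J(f(6)) = 311 + (5 + √(-9/2 + 6² - 3/2*6)*√(9 + (-9/2 + 6² - 3/2*6))) = 311 + (5 + √(-9/2 + 36 - 9)*√(9 + (-9/2 + 36 - 9))) = 311 + (5 + √(45/2)*√(9 + 45/2)) = 311 + (5 + (3*√10/2)*√(63/2)) = 311 + (5 + (3*√10/2)*(3*√14/2)) = 311 + (5 + 9*√35/2) = 316 + 9*√35/2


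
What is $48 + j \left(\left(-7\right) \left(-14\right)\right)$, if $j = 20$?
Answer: $2008$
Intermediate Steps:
$48 + j \left(\left(-7\right) \left(-14\right)\right) = 48 + 20 \left(\left(-7\right) \left(-14\right)\right) = 48 + 20 \cdot 98 = 48 + 1960 = 2008$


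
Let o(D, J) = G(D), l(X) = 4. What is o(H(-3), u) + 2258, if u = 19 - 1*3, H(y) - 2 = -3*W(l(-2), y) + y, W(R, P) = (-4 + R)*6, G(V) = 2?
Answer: 2260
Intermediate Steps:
W(R, P) = -24 + 6*R
H(y) = 2 + y (H(y) = 2 + (-3*(-24 + 6*4) + y) = 2 + (-3*(-24 + 24) + y) = 2 + (-3*0 + y) = 2 + (0 + y) = 2 + y)
u = 16 (u = 19 - 3 = 16)
o(D, J) = 2
o(H(-3), u) + 2258 = 2 + 2258 = 2260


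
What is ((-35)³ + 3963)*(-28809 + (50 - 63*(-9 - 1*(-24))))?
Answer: 1155842048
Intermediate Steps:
((-35)³ + 3963)*(-28809 + (50 - 63*(-9 - 1*(-24)))) = (-42875 + 3963)*(-28809 + (50 - 63*(-9 + 24))) = -38912*(-28809 + (50 - 63*15)) = -38912*(-28809 + (50 - 945)) = -38912*(-28809 - 895) = -38912*(-29704) = 1155842048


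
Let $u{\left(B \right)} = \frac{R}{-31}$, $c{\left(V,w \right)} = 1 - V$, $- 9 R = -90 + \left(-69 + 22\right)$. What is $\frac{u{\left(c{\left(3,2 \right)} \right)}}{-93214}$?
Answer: $\frac{137}{26006706} \approx 5.2679 \cdot 10^{-6}$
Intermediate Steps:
$R = \frac{137}{9}$ ($R = - \frac{-90 + \left(-69 + 22\right)}{9} = - \frac{-90 - 47}{9} = \left(- \frac{1}{9}\right) \left(-137\right) = \frac{137}{9} \approx 15.222$)
$u{\left(B \right)} = - \frac{137}{279}$ ($u{\left(B \right)} = \frac{137}{9 \left(-31\right)} = \frac{137}{9} \left(- \frac{1}{31}\right) = - \frac{137}{279}$)
$\frac{u{\left(c{\left(3,2 \right)} \right)}}{-93214} = - \frac{137}{279 \left(-93214\right)} = \left(- \frac{137}{279}\right) \left(- \frac{1}{93214}\right) = \frac{137}{26006706}$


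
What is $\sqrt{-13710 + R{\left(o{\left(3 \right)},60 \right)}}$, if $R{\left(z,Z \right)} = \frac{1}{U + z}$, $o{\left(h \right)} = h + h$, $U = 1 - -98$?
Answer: $\frac{i \sqrt{151152645}}{105} \approx 117.09 i$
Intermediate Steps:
$U = 99$ ($U = 1 + 98 = 99$)
$o{\left(h \right)} = 2 h$
$R{\left(z,Z \right)} = \frac{1}{99 + z}$
$\sqrt{-13710 + R{\left(o{\left(3 \right)},60 \right)}} = \sqrt{-13710 + \frac{1}{99 + 2 \cdot 3}} = \sqrt{-13710 + \frac{1}{99 + 6}} = \sqrt{-13710 + \frac{1}{105}} = \sqrt{- \frac{1439549}{105}} = \frac{i \sqrt{151152645}}{105}$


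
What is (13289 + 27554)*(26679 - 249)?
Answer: 1079480490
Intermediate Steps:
(13289 + 27554)*(26679 - 249) = 40843*26430 = 1079480490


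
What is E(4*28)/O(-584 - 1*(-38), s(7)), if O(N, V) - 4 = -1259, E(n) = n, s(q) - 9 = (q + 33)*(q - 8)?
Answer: -112/1255 ≈ -0.089243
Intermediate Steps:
s(q) = 9 + (-8 + q)*(33 + q) (s(q) = 9 + (q + 33)*(q - 8) = 9 + (33 + q)*(-8 + q) = 9 + (-8 + q)*(33 + q))
O(N, V) = -1255 (O(N, V) = 4 - 1259 = -1255)
E(4*28)/O(-584 - 1*(-38), s(7)) = (4*28)/(-1255) = 112*(-1/1255) = -112/1255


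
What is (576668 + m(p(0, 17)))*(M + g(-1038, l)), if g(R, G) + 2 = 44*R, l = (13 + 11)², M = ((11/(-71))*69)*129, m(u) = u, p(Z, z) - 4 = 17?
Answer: -1926582427085/71 ≈ -2.7135e+10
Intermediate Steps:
p(Z, z) = 21 (p(Z, z) = 4 + 17 = 21)
M = -97911/71 (M = ((11*(-1/71))*69)*129 = -11/71*69*129 = -759/71*129 = -97911/71 ≈ -1379.0)
l = 576 (l = 24² = 576)
g(R, G) = -2 + 44*R
(576668 + m(p(0, 17)))*(M + g(-1038, l)) = (576668 + 21)*(-97911/71 + (-2 + 44*(-1038))) = 576689*(-97911/71 + (-2 - 45672)) = 576689*(-97911/71 - 45674) = 576689*(-3340765/71) = -1926582427085/71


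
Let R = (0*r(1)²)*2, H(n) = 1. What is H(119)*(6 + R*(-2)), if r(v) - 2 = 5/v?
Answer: 6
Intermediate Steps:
r(v) = 2 + 5/v
R = 0 (R = (0*(2 + 5/1)²)*2 = (0*(2 + 5*1)²)*2 = (0*(2 + 5)²)*2 = (0*7²)*2 = (0*49)*2 = 0*2 = 0)
H(119)*(6 + R*(-2)) = 1*(6 + 0*(-2)) = 1*(6 + 0) = 1*6 = 6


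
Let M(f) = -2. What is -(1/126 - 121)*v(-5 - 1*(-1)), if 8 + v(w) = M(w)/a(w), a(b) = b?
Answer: -76225/84 ≈ -907.44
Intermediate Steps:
v(w) = -8 - 2/w
-(1/126 - 121)*v(-5 - 1*(-1)) = -(1/126 - 121)*(-8 - 2/(-5 - 1*(-1))) = -(1/126 - 121)*(-8 - 2/(-5 + 1)) = -(-15245)*(-8 - 2/(-4))/126 = -(-15245)*(-8 - 2*(-¼))/126 = -(-15245)*(-8 + ½)/126 = -(-15245)*(-15)/(126*2) = -1*76225/84 = -76225/84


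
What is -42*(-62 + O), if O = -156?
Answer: 9156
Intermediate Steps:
-42*(-62 + O) = -42*(-62 - 156) = -42*(-218) = 9156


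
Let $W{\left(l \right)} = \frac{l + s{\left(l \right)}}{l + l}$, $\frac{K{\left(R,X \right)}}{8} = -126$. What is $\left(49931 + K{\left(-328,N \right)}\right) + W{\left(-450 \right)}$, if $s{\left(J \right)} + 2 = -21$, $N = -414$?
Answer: $\frac{44031173}{900} \approx 48924.0$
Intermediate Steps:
$s{\left(J \right)} = -23$ ($s{\left(J \right)} = -2 - 21 = -23$)
$K{\left(R,X \right)} = -1008$ ($K{\left(R,X \right)} = 8 \left(-126\right) = -1008$)
$W{\left(l \right)} = \frac{-23 + l}{2 l}$ ($W{\left(l \right)} = \frac{l - 23}{l + l} = \frac{-23 + l}{2 l}$)
$\left(49931 + K{\left(-328,N \right)}\right) + W{\left(-450 \right)} = \left(49931 - 1008\right) + \frac{-23 - 450}{2 \left(-450\right)} = 48923 + \frac{1}{2} \left(- \frac{1}{450}\right) \left(-473\right) = 48923 + \frac{473}{900} = \frac{44031173}{900}$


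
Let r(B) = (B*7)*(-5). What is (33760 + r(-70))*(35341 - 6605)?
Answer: 1040530560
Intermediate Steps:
r(B) = -35*B (r(B) = (7*B)*(-5) = -35*B)
(33760 + r(-70))*(35341 - 6605) = (33760 - 35*(-70))*(35341 - 6605) = (33760 + 2450)*28736 = 36210*28736 = 1040530560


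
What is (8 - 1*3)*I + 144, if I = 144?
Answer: 864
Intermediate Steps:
(8 - 1*3)*I + 144 = (8 - 1*3)*144 + 144 = (8 - 3)*144 + 144 = 5*144 + 144 = 720 + 144 = 864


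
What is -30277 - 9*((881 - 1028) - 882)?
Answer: -21016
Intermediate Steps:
-30277 - 9*((881 - 1028) - 882) = -30277 - 9*(-147 - 882) = -30277 - 9*(-1029) = -30277 - 1*(-9261) = -30277 + 9261 = -21016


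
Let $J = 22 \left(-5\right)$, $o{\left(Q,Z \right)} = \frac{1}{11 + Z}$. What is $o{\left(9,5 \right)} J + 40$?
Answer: $\frac{265}{8} \approx 33.125$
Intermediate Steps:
$J = -110$
$o{\left(9,5 \right)} J + 40 = \frac{1}{11 + 5} \left(-110\right) + 40 = \frac{1}{16} \left(-110\right) + 40 = - \frac{55}{8} + 40 = \frac{265}{8}$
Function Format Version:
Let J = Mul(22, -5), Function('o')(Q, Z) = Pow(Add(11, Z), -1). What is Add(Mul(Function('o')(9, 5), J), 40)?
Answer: Rational(265, 8) ≈ 33.125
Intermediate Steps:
J = -110
Add(Mul(Function('o')(9, 5), J), 40) = Add(Mul(Pow(Add(11, 5), -1), -110), 40) = Add(Mul(Pow(16, -1), -110), 40) = Add(Mul(Rational(1, 16), -110), 40) = Add(Rational(-55, 8), 40) = Rational(265, 8)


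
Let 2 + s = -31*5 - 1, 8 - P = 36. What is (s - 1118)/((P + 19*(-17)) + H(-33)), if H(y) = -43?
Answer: 638/197 ≈ 3.2386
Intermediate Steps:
P = -28 (P = 8 - 1*36 = 8 - 36 = -28)
s = -158 (s = -2 + (-31*5 - 1) = -2 + (-155 - 1) = -2 - 156 = -158)
(s - 1118)/((P + 19*(-17)) + H(-33)) = (-158 - 1118)/((-28 + 19*(-17)) - 43) = -1276/((-28 - 323) - 43) = -1276/(-351 - 43) = -1276/(-394) = -1276*(-1/394) = 638/197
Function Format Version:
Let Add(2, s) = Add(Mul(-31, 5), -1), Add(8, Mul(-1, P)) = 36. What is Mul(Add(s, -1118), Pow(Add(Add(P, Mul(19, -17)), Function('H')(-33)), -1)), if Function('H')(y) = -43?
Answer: Rational(638, 197) ≈ 3.2386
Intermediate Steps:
P = -28 (P = Add(8, Mul(-1, 36)) = Add(8, -36) = -28)
s = -158 (s = Add(-2, Add(Mul(-31, 5), -1)) = Add(-2, Add(-155, -1)) = Add(-2, -156) = -158)
Mul(Add(s, -1118), Pow(Add(Add(P, Mul(19, -17)), Function('H')(-33)), -1)) = Mul(Add(-158, -1118), Pow(Add(Add(-28, Mul(19, -17)), -43), -1)) = Mul(-1276, Pow(Add(Add(-28, -323), -43), -1)) = Mul(-1276, Pow(Add(-351, -43), -1)) = Mul(-1276, Pow(-394, -1)) = Mul(-1276, Rational(-1, 394)) = Rational(638, 197)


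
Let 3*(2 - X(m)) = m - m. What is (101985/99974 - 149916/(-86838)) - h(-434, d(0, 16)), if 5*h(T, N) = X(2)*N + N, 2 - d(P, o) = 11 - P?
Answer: 58936836299/7234618510 ≈ 8.1465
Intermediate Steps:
d(P, o) = -9 + P (d(P, o) = 2 - (11 - P) = 2 + (-11 + P) = -9 + P)
X(m) = 2 (X(m) = 2 - (m - m)/3 = 2 - 1/3*0 = 2 + 0 = 2)
h(T, N) = 3*N/5 (h(T, N) = (2*N + N)/5 = (3*N)/5 = 3*N/5)
(101985/99974 - 149916/(-86838)) - h(-434, d(0, 16)) = (101985/99974 - 149916/(-86838)) - 3*(-9 + 0)/5 = (101985*(1/99974) - 149916*(-1/86838)) - 3*(-9)/5 = (101985/99974 + 24986/14473) - 1*(-27/5) = 3973979269/1446923702 + 27/5 = 58936836299/7234618510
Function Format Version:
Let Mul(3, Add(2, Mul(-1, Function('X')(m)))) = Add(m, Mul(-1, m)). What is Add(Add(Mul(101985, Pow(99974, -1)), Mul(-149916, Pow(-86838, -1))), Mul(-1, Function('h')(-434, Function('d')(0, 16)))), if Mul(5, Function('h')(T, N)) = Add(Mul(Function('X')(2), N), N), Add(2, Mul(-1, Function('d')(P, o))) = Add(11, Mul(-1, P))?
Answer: Rational(58936836299, 7234618510) ≈ 8.1465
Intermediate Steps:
Function('d')(P, o) = Add(-9, P) (Function('d')(P, o) = Add(2, Mul(-1, Add(11, Mul(-1, P)))) = Add(2, Add(-11, P)) = Add(-9, P))
Function('X')(m) = 2 (Function('X')(m) = Add(2, Mul(Rational(-1, 3), Add(m, Mul(-1, m)))) = Add(2, Mul(Rational(-1, 3), 0)) = Add(2, 0) = 2)
Function('h')(T, N) = Mul(Rational(3, 5), N) (Function('h')(T, N) = Mul(Rational(1, 5), Add(Mul(2, N), N)) = Mul(Rational(1, 5), Mul(3, N)) = Mul(Rational(3, 5), N))
Add(Add(Mul(101985, Pow(99974, -1)), Mul(-149916, Pow(-86838, -1))), Mul(-1, Function('h')(-434, Function('d')(0, 16)))) = Add(Add(Mul(101985, Pow(99974, -1)), Mul(-149916, Pow(-86838, -1))), Mul(-1, Mul(Rational(3, 5), Add(-9, 0)))) = Add(Add(Mul(101985, Rational(1, 99974)), Mul(-149916, Rational(-1, 86838))), Mul(-1, Mul(Rational(3, 5), -9))) = Add(Add(Rational(101985, 99974), Rational(24986, 14473)), Mul(-1, Rational(-27, 5))) = Add(Rational(3973979269, 1446923702), Rational(27, 5)) = Rational(58936836299, 7234618510)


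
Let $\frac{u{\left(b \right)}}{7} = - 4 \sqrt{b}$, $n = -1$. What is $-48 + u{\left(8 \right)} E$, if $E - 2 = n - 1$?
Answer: $-48$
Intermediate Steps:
$u{\left(b \right)} = - 28 \sqrt{b}$ ($u{\left(b \right)} = 7 \left(- 4 \sqrt{b}\right) = - 28 \sqrt{b}$)
$E = 0$ ($E = 2 - 2 = 0$)
$-48 + u{\left(8 \right)} E = -48 + - 28 \sqrt{8} \cdot 0 = -48 + - 28 \cdot 2 \sqrt{2} \cdot 0 = -48 + - 56 \sqrt{2} \cdot 0 = -48 + 0 = -48$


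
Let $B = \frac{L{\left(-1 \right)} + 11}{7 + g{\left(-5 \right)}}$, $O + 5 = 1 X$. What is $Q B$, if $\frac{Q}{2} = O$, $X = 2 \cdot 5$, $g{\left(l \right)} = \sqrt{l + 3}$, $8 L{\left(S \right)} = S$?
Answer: $\frac{1015}{68} - \frac{145 i \sqrt{2}}{68} \approx 14.926 - 3.0156 i$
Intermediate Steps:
$L{\left(S \right)} = \frac{S}{8}$
$g{\left(l \right)} = \sqrt{3 + l}$
$X = 10$
$O = 5$ ($O = -5 + 1 \cdot 10 = -5 + 10 = 5$)
$Q = 10$ ($Q = 2 \cdot 5 = 10$)
$B = \frac{87}{8 \left(7 + i \sqrt{2}\right)}$ ($B = \frac{\frac{1}{8} \left(-1\right) + 11}{7 + \sqrt{3 - 5}} = \frac{- \frac{1}{8} + 11}{7 + \sqrt{-2}} = \frac{87}{8 \left(7 + i \sqrt{2}\right)} \approx 1.4926 - 0.30156 i$)
$Q B = 10 \left(\frac{203}{136} - \frac{29 i \sqrt{2}}{136}\right) = \frac{1015}{68} - \frac{145 i \sqrt{2}}{68}$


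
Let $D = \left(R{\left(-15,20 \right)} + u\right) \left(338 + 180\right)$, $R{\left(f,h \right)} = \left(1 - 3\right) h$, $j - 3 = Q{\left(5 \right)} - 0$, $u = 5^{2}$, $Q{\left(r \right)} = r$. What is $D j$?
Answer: $-62160$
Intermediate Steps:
$u = 25$
$j = 8$ ($j = 3 + \left(5 - 0\right) = 3 + \left(5 + 0\right) = 3 + 5 = 8$)
$R{\left(f,h \right)} = - 2 h$
$D = -7770$ ($D = \left(\left(-2\right) 20 + 25\right) \left(338 + 180\right) = \left(-40 + 25\right) 518 = \left(-15\right) 518 = -7770$)
$D j = \left(-7770\right) 8 = -62160$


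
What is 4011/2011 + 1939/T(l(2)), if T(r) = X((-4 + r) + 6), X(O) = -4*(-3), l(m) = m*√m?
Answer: 3947461/24132 ≈ 163.58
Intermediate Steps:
l(m) = m^(3/2)
X(O) = 12
T(r) = 12
4011/2011 + 1939/T(l(2)) = 4011/2011 + 1939/12 = 3947461/24132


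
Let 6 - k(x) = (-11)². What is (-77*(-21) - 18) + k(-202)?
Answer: 1484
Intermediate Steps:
k(x) = -115 (k(x) = 6 - 1*(-11)² = 6 - 1*121 = 6 - 121 = -115)
(-77*(-21) - 18) + k(-202) = (-77*(-21) - 18) - 115 = (1617 - 18) - 115 = 1599 - 115 = 1484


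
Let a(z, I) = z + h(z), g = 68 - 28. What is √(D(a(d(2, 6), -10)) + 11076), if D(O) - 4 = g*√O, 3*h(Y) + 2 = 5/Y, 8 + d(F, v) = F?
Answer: 2*√(24930 + 75*I*√10)/3 ≈ 105.26 + 0.5007*I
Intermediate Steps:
g = 40
d(F, v) = -8 + F
h(Y) = -⅔ + 5/(3*Y) (h(Y) = -⅔ + (5/Y)/3 = -⅔ + 5/(3*Y))
a(z, I) = z + (5 - 2*z)/(3*z)
D(O) = 4 + 40*√O
√(D(a(d(2, 6), -10)) + 11076) = √((4 + 40*√(-⅔ + (-8 + 2) + 5/(3*(-8 + 2)))) + 11076) = √((4 + 40*√(-⅔ - 6 + (5/3)/(-6))) + 11076) = √((4 + 40*√(-⅔ - 6 + (5/3)*(-⅙))) + 11076) = √((4 + 40*√(-⅔ - 6 - 5/18)) + 11076) = √((4 + 40*√(-125/18)) + 11076) = √((4 + 40*(5*I*√10/6)) + 11076) = √((4 + 100*I*√10/3) + 11076) = √(11080 + 100*I*√10/3)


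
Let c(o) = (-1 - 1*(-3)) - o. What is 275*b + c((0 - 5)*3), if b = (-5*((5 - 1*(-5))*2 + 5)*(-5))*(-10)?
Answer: -1718733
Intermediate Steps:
b = -6250 (b = (-5*((5 + 5)*2 + 5)*(-5))*(-10) = (-5*(10*2 + 5)*(-5))*(-10) = (-5*(20 + 5)*(-5))*(-10) = (-5*25*(-5))*(-10) = -125*(-5)*(-10) = 625*(-10) = -6250)
c(o) = 2 - o (c(o) = (-1 + 3) - o = 2 - o)
275*b + c((0 - 5)*3) = 275*(-6250) + (2 - (0 - 5)*3) = -1718750 + (2 - (-5)*3) = -1718750 + (2 - 1*(-15)) = -1718750 + (2 + 15) = -1718750 + 17 = -1718733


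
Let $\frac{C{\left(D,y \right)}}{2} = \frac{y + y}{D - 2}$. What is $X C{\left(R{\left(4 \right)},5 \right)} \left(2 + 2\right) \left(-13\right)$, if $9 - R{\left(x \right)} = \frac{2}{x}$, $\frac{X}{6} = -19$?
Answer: $18240$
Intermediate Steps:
$X = -114$ ($X = 6 \left(-19\right) = -114$)
$R{\left(x \right)} = 9 - \frac{2}{x}$
$C{\left(D,y \right)} = \frac{4 y}{-2 + D}$ ($C{\left(D,y \right)} = 2 \frac{y + y}{D - 2} = 2 \frac{2 y}{-2 + D} = \frac{4 y}{-2 + D}$)
$X C{\left(R{\left(4 \right)},5 \right)} \left(2 + 2\right) \left(-13\right) = - 114 \cdot 4 \cdot 5 \frac{1}{-2 + \left(9 - \frac{2}{4}\right)} \left(2 + 2\right) \left(-13\right) = - 114 \cdot 4 \cdot 5 \frac{1}{-2 + \left(9 - \frac{1}{2}\right)} 4 \left(-13\right) = - 114 \cdot 4 \cdot 5 \frac{1}{-2 + \frac{17}{2}} \cdot 4 \left(-13\right) = - 114 \cdot 4 \cdot 5 \frac{1}{\frac{13}{2}} \cdot 4 \left(-13\right) = - 114 \cdot 4 \cdot 5 \cdot \frac{2}{13} \cdot 4 \left(-13\right) = - 114 \cdot \frac{40}{13} \cdot 4 \left(-13\right) = \left(-114\right) \frac{160}{13} \left(-13\right) = \left(- \frac{18240}{13}\right) \left(-13\right) = 18240$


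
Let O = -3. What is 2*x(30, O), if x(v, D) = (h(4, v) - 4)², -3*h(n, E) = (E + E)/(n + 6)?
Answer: 72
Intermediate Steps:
h(n, E) = -2*E/(3*(6 + n)) (h(n, E) = -(E + E)/(3*(n + 6)) = -2*E/(3*(6 + n)))
x(v, D) = (-4 - v/15)² (x(v, D) = (-2*v/(18 + 3*4) - 4)² = (-2*v/(18 + 12) - 4)² = (-2*v/30 - 4)² = (-2*v*1/30 - 4)² = (-v/15 - 4)² = (-4 - v/15)²)
2*x(30, O) = 2*((60 + 30)²/225) = 2*((1/225)*90²) = 2*((1/225)*8100) = 2*36 = 72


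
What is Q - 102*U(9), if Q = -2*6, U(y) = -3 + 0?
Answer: 294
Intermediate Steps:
U(y) = -3
Q = -12
Q - 102*U(9) = -12 - 102*(-3) = -12 + 306 = 294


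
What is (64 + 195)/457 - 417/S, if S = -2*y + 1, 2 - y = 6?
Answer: -62746/1371 ≈ -45.767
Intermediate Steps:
y = -4 (y = 2 - 1*6 = 2 - 6 = -4)
S = 9 (S = -2*(-4) + 1 = 8 + 1 = 9)
(64 + 195)/457 - 417/S = (64 + 195)/457 - 417/9 = 259*(1/457) - 417*1/9 = 259/457 - 139/3 = -62746/1371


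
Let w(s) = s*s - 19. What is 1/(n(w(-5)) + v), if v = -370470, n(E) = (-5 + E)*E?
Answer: -1/370464 ≈ -2.6993e-6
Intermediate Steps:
w(s) = -19 + s² (w(s) = s² - 19 = -19 + s²)
n(E) = E*(-5 + E)
1/(n(w(-5)) + v) = 1/((-19 + (-5)²)*(-5 + (-19 + (-5)²)) - 370470) = 1/((-19 + 25)*(-5 + (-19 + 25)) - 370470) = 1/(6*(-5 + 6) - 370470) = 1/(6*1 - 370470) = 1/(6 - 370470) = 1/(-370464) = -1/370464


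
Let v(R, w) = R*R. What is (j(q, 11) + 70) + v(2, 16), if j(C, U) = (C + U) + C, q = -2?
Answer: 81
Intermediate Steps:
v(R, w) = R²
j(C, U) = U + 2*C
(j(q, 11) + 70) + v(2, 16) = ((11 + 2*(-2)) + 70) + 2² = ((11 - 4) + 70) + 4 = (7 + 70) + 4 = 77 + 4 = 81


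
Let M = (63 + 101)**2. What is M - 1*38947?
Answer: -12051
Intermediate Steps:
M = 26896 (M = 164**2 = 26896)
M - 1*38947 = 26896 - 1*38947 = 26896 - 38947 = -12051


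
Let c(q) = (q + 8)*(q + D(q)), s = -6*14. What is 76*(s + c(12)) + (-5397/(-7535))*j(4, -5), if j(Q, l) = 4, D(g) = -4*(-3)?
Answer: 226794948/7535 ≈ 30099.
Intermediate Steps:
D(g) = 12
s = -84
c(q) = (8 + q)*(12 + q) (c(q) = (q + 8)*(q + 12) = (8 + q)*(12 + q))
76*(s + c(12)) + (-5397/(-7535))*j(4, -5) = 76*(-84 + (96 + 12² + 20*12)) - 5397/(-7535)*4 = 76*(-84 + (96 + 144 + 240)) - 5397*(-1/7535)*4 = 76*(-84 + 480) + (5397/7535)*4 = 76*396 + 21588/7535 = 30096 + 21588/7535 = 226794948/7535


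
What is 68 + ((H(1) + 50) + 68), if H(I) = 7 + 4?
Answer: 197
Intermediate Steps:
H(I) = 11
68 + ((H(1) + 50) + 68) = 68 + ((11 + 50) + 68) = 68 + (61 + 68) = 68 + 129 = 197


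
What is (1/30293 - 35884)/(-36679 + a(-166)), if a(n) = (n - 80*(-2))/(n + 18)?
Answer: 11491502402/11746080457 ≈ 0.97833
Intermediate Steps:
a(n) = (160 + n)/(18 + n) (a(n) = (n + 160)/(18 + n) = (160 + n)/(18 + n))
(1/30293 - 35884)/(-36679 + a(-166)) = (1/30293 - 35884)/(-36679 + (160 - 166)/(18 - 166)) = (1/30293 - 35884)/(-36679 - 6/(-148)) = -1087034011/(30293*(-36679 - 1/148*(-6))) = -1087034011/(30293*(-36679 + 3/74)) = -1087034011/(30293*(-2714243/74)) = -1087034011/30293*(-74/2714243) = 11491502402/11746080457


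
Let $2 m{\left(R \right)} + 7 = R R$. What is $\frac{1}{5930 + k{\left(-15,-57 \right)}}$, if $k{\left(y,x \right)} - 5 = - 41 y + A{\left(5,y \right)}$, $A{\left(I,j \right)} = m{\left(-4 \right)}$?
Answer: $\frac{2}{13109} \approx 0.00015257$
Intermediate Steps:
$m{\left(R \right)} = - \frac{7}{2} + \frac{R^{2}}{2}$ ($m{\left(R \right)} = - \frac{7}{2} + \frac{R R}{2} = - \frac{7}{2} + \frac{R^{2}}{2}$)
$A{\left(I,j \right)} = \frac{9}{2}$ ($A{\left(I,j \right)} = - \frac{7}{2} + \frac{\left(-4\right)^{2}}{2} = - \frac{7}{2} + \frac{1}{2} \cdot 16 = - \frac{7}{2} + 8 = \frac{9}{2}$)
$k{\left(y,x \right)} = \frac{19}{2} - 41 y$ ($k{\left(y,x \right)} = 5 - \left(- \frac{9}{2} + 41 y\right) = \frac{19}{2} - 41 y$)
$\frac{1}{5930 + k{\left(-15,-57 \right)}} = \frac{1}{5930 + \left(\frac{19}{2} - -615\right)} = \frac{1}{5930 + \left(\frac{19}{2} + 615\right)} = \frac{1}{5930 + \frac{1249}{2}} = \frac{1}{\frac{13109}{2}} = \frac{2}{13109}$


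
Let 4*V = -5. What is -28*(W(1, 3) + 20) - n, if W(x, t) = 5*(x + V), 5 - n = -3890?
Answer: -4420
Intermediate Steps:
V = -5/4 (V = (¼)*(-5) = -5/4 ≈ -1.2500)
n = 3895 (n = 5 - 1*(-3890) = 5 + 3890 = 3895)
W(x, t) = -25/4 + 5*x (W(x, t) = 5*(x - 5/4) = 5*(-5/4 + x) = -25/4 + 5*x)
-28*(W(1, 3) + 20) - n = -28*((-25/4 + 5*1) + 20) - 1*3895 = -28*((-25/4 + 5) + 20) - 3895 = -28*(-5/4 + 20) - 3895 = -28*75/4 - 3895 = -525 - 3895 = -4420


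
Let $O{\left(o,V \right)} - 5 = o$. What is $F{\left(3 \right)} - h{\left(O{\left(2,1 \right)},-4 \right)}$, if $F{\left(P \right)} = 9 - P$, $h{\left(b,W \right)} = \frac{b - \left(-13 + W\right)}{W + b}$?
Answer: $-2$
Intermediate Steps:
$O{\left(o,V \right)} = 5 + o$
$h{\left(b,W \right)} = \frac{13 + b - W}{W + b}$
$F{\left(3 \right)} - h{\left(O{\left(2,1 \right)},-4 \right)} = \left(9 - 3\right) - \frac{13 + \left(5 + 2\right) - -4}{-4 + \left(5 + 2\right)} = \left(9 - 3\right) - \frac{13 + 7 + 4}{-4 + 7} = 6 - \frac{1}{3} \cdot 24 = 6 - 8 = -2$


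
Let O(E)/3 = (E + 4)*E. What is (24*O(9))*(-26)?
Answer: -219024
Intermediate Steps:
O(E) = 3*E*(4 + E) (O(E) = 3*((E + 4)*E) = 3*((4 + E)*E) = 3*(E*(4 + E)) = 3*E*(4 + E))
(24*O(9))*(-26) = (24*(3*9*(4 + 9)))*(-26) = (24*(3*9*13))*(-26) = (24*351)*(-26) = 8424*(-26) = -219024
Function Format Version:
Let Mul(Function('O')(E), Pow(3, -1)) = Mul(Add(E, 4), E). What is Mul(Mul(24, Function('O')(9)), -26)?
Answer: -219024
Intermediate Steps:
Function('O')(E) = Mul(3, E, Add(4, E)) (Function('O')(E) = Mul(3, Mul(Add(E, 4), E)) = Mul(3, Mul(Add(4, E), E)) = Mul(3, Mul(E, Add(4, E))) = Mul(3, E, Add(4, E)))
Mul(Mul(24, Function('O')(9)), -26) = Mul(Mul(24, Mul(3, 9, Add(4, 9))), -26) = Mul(Mul(24, Mul(3, 9, 13)), -26) = Mul(Mul(24, 351), -26) = Mul(8424, -26) = -219024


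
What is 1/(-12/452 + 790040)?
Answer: 113/89274517 ≈ 1.2658e-6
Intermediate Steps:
1/(-12/452 + 790040) = 1/(-12*1/452 + 790040) = 1/(-3/113 + 790040) = 1/(89274517/113) = 113/89274517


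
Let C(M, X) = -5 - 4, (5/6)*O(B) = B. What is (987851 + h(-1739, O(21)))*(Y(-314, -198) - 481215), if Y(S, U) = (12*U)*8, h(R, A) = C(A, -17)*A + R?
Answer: -2465812261998/5 ≈ -4.9316e+11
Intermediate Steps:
O(B) = 6*B/5
C(M, X) = -9
h(R, A) = R - 9*A (h(R, A) = -9*A + R = R - 9*A)
Y(S, U) = 96*U
(987851 + h(-1739, O(21)))*(Y(-314, -198) - 481215) = (987851 + (-1739 - 54*21/5))*(96*(-198) - 481215) = (987851 + (-1739 - 9*126/5))*(-19008 - 481215) = (987851 + (-1739 - 1134/5))*(-500223) = (987851 - 9829/5)*(-500223) = (4929426/5)*(-500223) = -2465812261998/5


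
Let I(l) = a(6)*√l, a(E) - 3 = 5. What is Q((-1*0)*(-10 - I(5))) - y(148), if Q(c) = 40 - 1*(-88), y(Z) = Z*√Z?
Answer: 128 - 296*√37 ≈ -1672.5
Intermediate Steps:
a(E) = 8 (a(E) = 3 + 5 = 8)
I(l) = 8*√l
y(Z) = Z^(3/2)
Q(c) = 128 (Q(c) = 40 + 88 = 128)
Q((-1*0)*(-10 - I(5))) - y(148) = 128 - 148^(3/2) = 128 - 296*√37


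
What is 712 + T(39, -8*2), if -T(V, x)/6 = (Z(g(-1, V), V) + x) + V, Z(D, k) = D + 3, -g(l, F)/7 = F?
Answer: 2194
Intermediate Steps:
g(l, F) = -7*F
Z(D, k) = 3 + D
T(V, x) = -18 - 6*x + 36*V (T(V, x) = -6*(((3 - 7*V) + x) + V) = -6*((3 + x - 7*V) + V) = -6*(3 + x - 6*V) = -18 - 6*x + 36*V)
712 + T(39, -8*2) = 712 + (-18 - (-48)*2 + 36*39) = 712 + (-18 - 6*(-16) + 1404) = 712 + (-18 + 96 + 1404) = 712 + 1482 = 2194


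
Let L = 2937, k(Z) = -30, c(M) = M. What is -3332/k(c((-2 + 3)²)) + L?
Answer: 45721/15 ≈ 3048.1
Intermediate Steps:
-3332/k(c((-2 + 3)²)) + L = -3332/(-30) + 2937 = -3332*(-1/30) + 2937 = 1666/15 + 2937 = 45721/15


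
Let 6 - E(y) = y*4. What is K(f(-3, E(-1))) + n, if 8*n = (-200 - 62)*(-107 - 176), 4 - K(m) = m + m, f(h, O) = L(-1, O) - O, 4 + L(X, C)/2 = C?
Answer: 37073/4 ≈ 9268.3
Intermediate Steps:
E(y) = 6 - 4*y (E(y) = 6 - y*4 = 6 - 4*y)
L(X, C) = -8 + 2*C
f(h, O) = -8 + O (f(h, O) = (-8 + 2*O) - O = -8 + O)
K(m) = 4 - 2*m (K(m) = 4 - (m + m) = 4 - 2*m)
n = 37073/4 (n = ((-200 - 62)*(-107 - 176))/8 = (-262*(-283))/8 = (⅛)*74146 = 37073/4 ≈ 9268.3)
K(f(-3, E(-1))) + n = (4 - 2*(-8 + (6 - 4*(-1)))) + 37073/4 = (4 - 2*(-8 + (6 + 4))) + 37073/4 = (4 - 2*(-8 + 10)) + 37073/4 = (4 - 2*2) + 37073/4 = (4 - 4) + 37073/4 = 0 + 37073/4 = 37073/4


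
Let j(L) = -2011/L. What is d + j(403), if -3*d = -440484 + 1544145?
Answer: -148260472/403 ≈ -3.6789e+5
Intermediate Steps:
d = -367887 (d = -(-440484 + 1544145)/3 = -1/3*1103661 = -367887)
d + j(403) = -367887 - 2011/403 = -148260472/403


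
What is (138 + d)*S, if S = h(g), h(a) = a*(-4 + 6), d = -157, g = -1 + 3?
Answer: -76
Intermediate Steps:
g = 2
h(a) = 2*a (h(a) = a*2 = 2*a)
S = 4 (S = 2*2 = 4)
(138 + d)*S = (138 - 157)*4 = -19*4 = -76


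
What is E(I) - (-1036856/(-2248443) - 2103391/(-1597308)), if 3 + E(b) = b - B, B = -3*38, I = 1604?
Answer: 2050987164057533/1197151997148 ≈ 1713.2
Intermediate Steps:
B = -114
E(b) = 111 + b (E(b) = -3 + (b - 1*(-114)) = -3 + (b + 114) = -3 + (114 + b) = 111 + b)
E(I) - (-1036856/(-2248443) - 2103391/(-1597308)) = (111 + 1604) - (-1036856/(-2248443) - 2103391/(-1597308)) = 1715 - (-1036856*(-1/2248443) - 2103391*(-1/1597308)) = 1715 - (1036856/2248443 + 2103391/1597308) = 1715 - 1*2128511051287/1197151997148 = 1715 - 2128511051287/1197151997148 = 2050987164057533/1197151997148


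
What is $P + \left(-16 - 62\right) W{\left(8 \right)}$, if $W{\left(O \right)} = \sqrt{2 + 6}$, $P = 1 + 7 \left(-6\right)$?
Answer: $-41 - 156 \sqrt{2} \approx -261.62$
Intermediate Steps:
$P = -41$ ($P = 1 - 42 = -41$)
$W{\left(O \right)} = 2 \sqrt{2}$ ($W{\left(O \right)} = \sqrt{8} = 2 \sqrt{2}$)
$P + \left(-16 - 62\right) W{\left(8 \right)} = -41 + \left(-16 - 62\right) 2 \sqrt{2} = -41 - 78 \cdot 2 \sqrt{2} = -41 - 156 \sqrt{2}$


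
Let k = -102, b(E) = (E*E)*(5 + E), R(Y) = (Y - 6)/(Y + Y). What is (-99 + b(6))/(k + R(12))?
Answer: -108/37 ≈ -2.9189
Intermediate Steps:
R(Y) = (-6 + Y)/(2*Y) (R(Y) = (-6 + Y)/((2*Y)) = (-6 + Y)*(1/(2*Y)) = (-6 + Y)/(2*Y))
b(E) = E**2*(5 + E)
(-99 + b(6))/(k + R(12)) = (-99 + 6**2*(5 + 6))/(-102 + (1/2)*(-6 + 12)/12) = (-99 + 36*11)/(-102 + (1/2)*(1/12)*6) = (-99 + 396)/(-102 + 1/4) = 297/(-407/4) = 297*(-4/407) = -108/37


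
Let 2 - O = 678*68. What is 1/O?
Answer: -1/46102 ≈ -2.1691e-5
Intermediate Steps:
O = -46102 (O = 2 - 678*68 = 2 - 1*46104 = 2 - 46104 = -46102)
1/O = 1/(-46102) = -1/46102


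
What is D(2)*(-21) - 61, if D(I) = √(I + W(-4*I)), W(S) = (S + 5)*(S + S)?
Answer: -61 - 105*√2 ≈ -209.49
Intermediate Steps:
W(S) = 2*S*(5 + S) (W(S) = (5 + S)*(2*S) = 2*S*(5 + S))
D(I) = √(I - 8*I*(5 - 4*I)) (D(I) = √(I + 2*(-4*I)*(5 - 4*I)) = √(I - 8*I*(5 - 4*I)))
D(2)*(-21) - 61 = √(2*(-39 + 32*2))*(-21) - 61 = √(2*(-39 + 64))*(-21) - 61 = √(2*25)*(-21) - 61 = √50*(-21) - 61 = (5*√2)*(-21) - 61 = -105*√2 - 61 = -61 - 105*√2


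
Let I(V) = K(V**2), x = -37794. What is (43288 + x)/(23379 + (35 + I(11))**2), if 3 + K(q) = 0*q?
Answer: 5494/24403 ≈ 0.22514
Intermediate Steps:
K(q) = -3 (K(q) = -3 + 0*q = -3 + 0 = -3)
I(V) = -3
(43288 + x)/(23379 + (35 + I(11))**2) = (43288 - 37794)/(23379 + (35 - 3)**2) = 5494/(23379 + 32**2) = 5494/(23379 + 1024) = 5494/24403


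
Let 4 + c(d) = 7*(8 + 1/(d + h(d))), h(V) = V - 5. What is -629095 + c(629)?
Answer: -112598696/179 ≈ -6.2904e+5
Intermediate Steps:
h(V) = -5 + V
c(d) = 52 + 7/(-5 + 2*d) (c(d) = -4 + 7*(8 + 1/(d + (-5 + d))) = -4 + 7*(8 + 1/(-5 + 2*d)) = -4 + (56 + 7/(-5 + 2*d)) = 52 + 7/(-5 + 2*d))
-629095 + c(629) = -629095 + (-253 + 104*629)/(-5 + 2*629) = -629095 + (-253 + 65416)/(-5 + 1258) = -629095 + 65163/1253 = -629095 + (1/1253)*65163 = -629095 + 9309/179 = -112598696/179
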